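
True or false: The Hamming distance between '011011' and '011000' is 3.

Differing positions: 5, 6. Hamming distance = 2, so the claim that d_H = 3 is false.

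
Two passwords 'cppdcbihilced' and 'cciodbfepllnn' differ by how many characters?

Differing positions: 2, 3, 4, 5, 7, 8, 9, 11, 12, 13. Hamming distance = 10.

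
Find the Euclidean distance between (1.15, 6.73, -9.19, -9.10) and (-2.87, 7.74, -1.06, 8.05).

√(Σ(x_i - y_i)²) = √((1.15 - (-2.87))² + (6.73 - 7.74)² + (-9.19 - (-1.06))² + (-9.1 - 8.05)²)
= √(4.02² + (-1.01)² + (-8.13)² + (-17.15)²) = √(16.1604 + 1.0201 + 66.0969 + 294.1225) = √377.3999 ≈ 19.4268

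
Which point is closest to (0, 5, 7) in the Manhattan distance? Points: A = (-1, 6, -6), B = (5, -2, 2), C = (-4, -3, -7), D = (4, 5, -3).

Distances: d(A) = 15, d(B) = 17, d(C) = 26, d(D) = 14. Nearest: D = (4, 5, -3) with distance 14.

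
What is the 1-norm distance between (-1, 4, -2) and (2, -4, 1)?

Σ|x_i - y_i| = |-1 - 2| + |4 - (-4)| + |-2 - 1| = 3 + 8 + 3 = 14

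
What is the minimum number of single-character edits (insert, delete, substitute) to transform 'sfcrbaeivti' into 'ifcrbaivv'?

Let D[i][j] be the edit distance between the first i characters of 'sfcrbaeivti' and the first j characters of 'ifcrbaivv', with D[i][0] = i, D[0][j] = j, and D[i][j] = D[i-1][j-1] if the characters match, else 1 + min(D[i-1][j], D[i][j-1], D[i-1][j-1]). Filling the table (rows: prefixes of 'sfcrbaeivti', columns: prefixes of 'ifcrbaivv'):
     ε  i  f  c  r  b  a  i  v  v
  ε  0  1  2  3  4  5  6  7  8  9
  s  1  1  2  3  4  5  6  7  8  9
  f  2  2  1  2  3  4  5  6  7  8
  c  3  3  2  1  2  3  4  5  6  7
  r  4  4  3  2  1  2  3  4  5  6
  b  5  5  4  3  2  1  2  3  4  5
  a  6  6  5  4  3  2  1  2  3  4
  e  7  7  6  5  4  3  2  2  3  4
  i  8  7  7  6  5  4  3  2  3  4
  v  9  8  8  7  6  5  4  3  2  3
  t 10  9  9  8  7  6  5  4  3  3
  i 11 10 10  9  8  7  6  5  4  4
The bottom-right entry gives D[11][9] = 4, so no sequence of fewer than 4 edits works. Backtracking through the table gives one optimal edit sequence (4 edits):
  sfcrbaeivti → ifcrbaeivti (sub s→i @1)
  ifcrbaeivti → ifcrbaivti (del e @7)
  ifcrbaivti → ifcrbaivi (del t @9)
  ifcrbaivi → ifcrbaivv (sub i→v @9)
Edit distance = 4.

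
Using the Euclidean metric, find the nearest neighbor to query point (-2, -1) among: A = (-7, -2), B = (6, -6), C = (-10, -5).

Distances: d(A) ≈ 5.099, d(B) ≈ 9.434, d(C) ≈ 8.9443. Nearest: A = (-7, -2) with distance 5.099.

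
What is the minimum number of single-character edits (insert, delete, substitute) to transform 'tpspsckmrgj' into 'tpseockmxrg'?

Let D[i][j] be the edit distance between the first i characters of 'tpspsckmrgj' and the first j characters of 'tpseockmxrg', with D[i][0] = i, D[0][j] = j, and D[i][j] = D[i-1][j-1] if the characters match, else 1 + min(D[i-1][j], D[i][j-1], D[i-1][j-1]). Filling the table (rows: prefixes of 'tpspsckmrgj', columns: prefixes of 'tpseockmxrg'):
     ε  t  p  s  e  o  c  k  m  x  r  g
  ε  0  1  2  3  4  5  6  7  8  9 10 11
  t  1  0  1  2  3  4  5  6  7  8  9 10
  p  2  1  0  1  2  3  4  5  6  7  8  9
  s  3  2  1  0  1  2  3  4  5  6  7  8
  p  4  3  2  1  1  2  3  4  5  6  7  8
  s  5  4  3  2  2  2  3  4  5  6  7  8
  c  6  5  4  3  3  3  2  3  4  5  6  7
  k  7  6  5  4  4  4  3  2  3  4  5  6
  m  8  7  6  5  5  5  4  3  2  3  4  5
  r  9  8  7  6  6  6  5  4  3  3  3  4
  g 10  9  8  7  7  7  6  5  4  4  4  3
  j 11 10  9  8  8  8  7  6  5  5  5  4
The bottom-right entry gives D[11][11] = 4, so no sequence of fewer than 4 edits works. Backtracking through the table gives one optimal edit sequence (4 edits):
  tpspsckmrgj → tpsesckmrgj (sub p→e @4)
  tpsesckmrgj → tpseockmrgj (sub s→o @5)
  tpseockmrgj → tpseockmxrgj (ins x @9)
  tpseockmxrgj → tpseockmxrg (del j @12)
Edit distance = 4.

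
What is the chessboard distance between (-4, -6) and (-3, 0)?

max(|x_i - y_i|) = max(|-4 - (-3)|, |-6 - 0|) = max(1, 6) = 6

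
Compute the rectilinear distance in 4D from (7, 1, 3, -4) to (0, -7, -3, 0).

Σ|x_i - y_i| = |7 - 0| + |1 - (-7)| + |3 - (-3)| + |-4 - 0| = 7 + 8 + 6 + 4 = 25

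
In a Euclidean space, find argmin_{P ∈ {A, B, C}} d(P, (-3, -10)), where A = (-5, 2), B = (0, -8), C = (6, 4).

Distances: d(A) ≈ 12.1655, d(B) ≈ 3.6056, d(C) ≈ 16.6433. Nearest: B = (0, -8) with distance 3.6056.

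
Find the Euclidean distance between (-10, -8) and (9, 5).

√(Σ(x_i - y_i)²) = √((-10 - 9)² + (-8 - 5)²)
= √((-19)² + (-13)²) = √(361 + 169) = √530 ≈ 23.0217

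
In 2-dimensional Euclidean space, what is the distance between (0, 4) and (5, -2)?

√(Σ(x_i - y_i)²) = √((0 - 5)² + (4 - (-2))²)
= √((-5)² + 6²) = √(25 + 36) = √61 ≈ 7.8102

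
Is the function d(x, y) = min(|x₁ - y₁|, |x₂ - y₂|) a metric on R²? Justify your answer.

No. d fails identity of indiscernibles: take x = (-2, 0) and y = (-2, 2). Then d(x,y) = min(|-2 - (-2)|, |0 - 2|) = min(0, 2) = 0, yet x ≠ y.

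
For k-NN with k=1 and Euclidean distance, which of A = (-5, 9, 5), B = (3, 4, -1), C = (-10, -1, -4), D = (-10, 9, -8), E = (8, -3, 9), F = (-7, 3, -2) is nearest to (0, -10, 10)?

Distances: d(A) ≈ 20.2731, d(B) ≈ 18.0555, d(C) ≈ 19.4165, d(D) ≈ 28.0179, d(E) ≈ 10.6771, d(F) ≈ 19.0263. Nearest: E = (8, -3, 9) with distance 10.6771.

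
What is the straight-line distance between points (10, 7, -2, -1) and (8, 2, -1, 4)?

√(Σ(x_i - y_i)²) = √((10 - 8)² + (7 - 2)² + (-2 - (-1))² + (-1 - 4)²)
= √(2² + 5² + (-1)² + (-5)²) = √(4 + 25 + 1 + 25) = √55 ≈ 7.4162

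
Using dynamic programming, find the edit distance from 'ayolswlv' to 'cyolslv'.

Let D[i][j] be the edit distance between the first i characters of 'ayolswlv' and the first j characters of 'cyolslv', with D[i][0] = i, D[0][j] = j, and D[i][j] = D[i-1][j-1] if the characters match, else 1 + min(D[i-1][j], D[i][j-1], D[i-1][j-1]). Filling the table (rows: prefixes of 'ayolswlv', columns: prefixes of 'cyolslv'):
     ε  c  y  o  l  s  l  v
  ε  0  1  2  3  4  5  6  7
  a  1  1  2  3  4  5  6  7
  y  2  2  1  2  3  4  5  6
  o  3  3  2  1  2  3  4  5
  l  4  4  3  2  1  2  3  4
  s  5  5  4  3  2  1  2  3
  w  6  6  5  4  3  2  2  3
  l  7  7  6  5  4  3  2  3
  v  8  8  7  6  5  4  3  2
The bottom-right entry gives D[8][7] = 2, so no sequence of fewer than 2 edits works. Backtracking through the table gives one optimal edit sequence (2 edits):
  ayolswlv → cyolswlv (sub a→c @1)
  cyolswlv → cyolslv (del w @6)
Edit distance = 2.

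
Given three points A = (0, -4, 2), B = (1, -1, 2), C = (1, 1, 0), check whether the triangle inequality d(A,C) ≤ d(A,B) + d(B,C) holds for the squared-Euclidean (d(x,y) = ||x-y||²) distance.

d(A,B) = 1² + 3² + 0² = 10, d(B,C) = 0² + 2² + 2² = 8, d(A,C) = 1² + 5² + 2² = 30.
d(A,C) = 30 > 10 + 8 = 18. Triangle inequality is VIOLATED. (Squared-Euclidean is not a metric — this is a counterexample.)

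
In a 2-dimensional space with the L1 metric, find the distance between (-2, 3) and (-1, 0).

Σ|x_i - y_i| = |-2 - (-1)| + |3 - 0| = 1 + 3 = 4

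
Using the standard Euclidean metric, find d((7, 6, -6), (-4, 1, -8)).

√(Σ(x_i - y_i)²) = √((7 - (-4))² + (6 - 1)² + (-6 - (-8))²)
= √(11² + 5² + 2²) = √(121 + 25 + 4) = √150 ≈ 12.2474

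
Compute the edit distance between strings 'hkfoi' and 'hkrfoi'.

Let D[i][j] be the edit distance between the first i characters of 'hkfoi' and the first j characters of 'hkrfoi', with D[i][0] = i, D[0][j] = j, and D[i][j] = D[i-1][j-1] if the characters match, else 1 + min(D[i-1][j], D[i][j-1], D[i-1][j-1]). Filling the table (rows: prefixes of 'hkfoi', columns: prefixes of 'hkrfoi'):
     ε  h  k  r  f  o  i
  ε  0  1  2  3  4  5  6
  h  1  0  1  2  3  4  5
  k  2  1  0  1  2  3  4
  f  3  2  1  1  1  2  3
  o  4  3  2  2  2  1  2
  i  5  4  3  3  3  2  1
The bottom-right entry gives D[5][6] = 1, so no sequence of fewer than 1 edit works. Backtracking through the table gives one optimal edit sequence (1 edit):
  hkfoi → hkrfoi (ins r @3)
Edit distance = 1.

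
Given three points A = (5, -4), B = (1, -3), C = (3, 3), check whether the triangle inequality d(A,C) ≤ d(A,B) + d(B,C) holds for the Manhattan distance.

d(A,B) = 4 + 1 = 5, d(B,C) = 2 + 6 = 8, d(A,C) = 2 + 7 = 9.
d(A,C) = 9 ≤ 5 + 8 = 13. Triangle inequality is satisfied.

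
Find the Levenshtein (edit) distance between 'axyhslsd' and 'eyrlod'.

Let D[i][j] be the edit distance between the first i characters of 'axyhslsd' and the first j characters of 'eyrlod', with D[i][0] = i, D[0][j] = j, and D[i][j] = D[i-1][j-1] if the characters match, else 1 + min(D[i-1][j], D[i][j-1], D[i-1][j-1]). Filling the table (rows: prefixes of 'axyhslsd', columns: prefixes of 'eyrlod'):
     ε  e  y  r  l  o  d
  ε  0  1  2  3  4  5  6
  a  1  1  2  3  4  5  6
  x  2  2  2  3  4  5  6
  y  3  3  2  3  4  5  6
  h  4  4  3  3  4  5  6
  s  5  5  4  4  4  5  6
  l  6  6  5  5  4  5  6
  s  7  7  6  6  5  5  6
  d  8  8  7  7  6  6  5
The bottom-right entry gives D[8][6] = 5, so no sequence of fewer than 5 edits works. Backtracking through the table gives one optimal edit sequence (5 edits):
  axyhslsd → xyhslsd (del a @1)
  xyhslsd → eyhslsd (sub x→e @1)
  eyhslsd → eyslsd (del h @3)
  eyslsd → eyrlsd (sub s→r @3)
  eyrlsd → eyrlod (sub s→o @5)
Edit distance = 5.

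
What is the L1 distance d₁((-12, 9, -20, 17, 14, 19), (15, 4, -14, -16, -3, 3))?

Σ|x_i - y_i| = |-12 - 15| + |9 - 4| + |-20 - (-14)| + |17 - (-16)| + |14 - (-3)| + |19 - 3| = 27 + 5 + 6 + 33 + 17 + 16 = 104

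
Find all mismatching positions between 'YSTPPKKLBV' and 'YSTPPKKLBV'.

Differing positions: none. Hamming distance = 0.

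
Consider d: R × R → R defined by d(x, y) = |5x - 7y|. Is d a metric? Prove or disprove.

No. d fails symmetry: d(1, 8) = |5·1 - 7·8| = |-51| = 51, but d(8, 1) = |5·8 - 7·1| = |33| = 33. Since 51 ≠ 33, d(x,y) ≠ d(y,x) in general.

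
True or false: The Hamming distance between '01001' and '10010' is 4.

Differing positions: 1, 2, 4, 5. Hamming distance = 4, so the claim is true.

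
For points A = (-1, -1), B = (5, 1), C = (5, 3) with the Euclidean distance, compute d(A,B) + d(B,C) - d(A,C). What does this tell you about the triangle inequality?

d(A,B) = √(6² + 2²) = √40 ≈ 6.3246, d(B,C) = √(0² + 2²) = √4 = 2, d(A,C) = √(6² + 4²) = √52 ≈ 7.2111.
d(A,B) + d(B,C) - d(A,C) = 6.3246 + 2 - 7.2111 = 8.3246 - 7.2111 = 1.1135 (to 4 decimal places). This is ≥ 0, so the triangle inequality holds for these points.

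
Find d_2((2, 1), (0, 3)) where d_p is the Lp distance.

(Σ|x_i - y_i|^2)^(1/2) = (|2 - 0|^2 + |1 - 3|^2)^(1/2)
= (2^2 + 2^2)^(1/2) = (4 + 4)^(1/2) = (8)^(1/2) ≈ 2.8284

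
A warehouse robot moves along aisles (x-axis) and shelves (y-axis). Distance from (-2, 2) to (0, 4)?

Σ|x_i - y_i| = |-2 - 0| + |2 - 4| = 2 + 2 = 4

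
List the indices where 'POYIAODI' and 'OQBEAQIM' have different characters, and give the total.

Differing positions: 1, 2, 3, 4, 6, 7, 8. Hamming distance = 7.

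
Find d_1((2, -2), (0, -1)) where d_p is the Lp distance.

Σ|x_i - y_i| = |2 - 0| + |-2 - (-1)| = 2 + 1 = 3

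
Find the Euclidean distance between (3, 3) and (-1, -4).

√(Σ(x_i - y_i)²) = √((3 - (-1))² + (3 - (-4))²)
= √(4² + 7²) = √(16 + 49) = √65 ≈ 8.0623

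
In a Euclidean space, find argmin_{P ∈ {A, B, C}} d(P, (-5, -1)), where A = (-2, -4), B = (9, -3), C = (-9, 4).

Distances: d(A) ≈ 4.2426, d(B) ≈ 14.1421, d(C) ≈ 6.4031. Nearest: A = (-2, -4) with distance 4.2426.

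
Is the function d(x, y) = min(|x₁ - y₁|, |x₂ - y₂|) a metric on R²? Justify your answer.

No. d fails identity of indiscernibles: take x = (-3, 0) and y = (-3, 5). Then d(x,y) = min(|-3 - (-3)|, |0 - 5|) = min(0, 5) = 0, yet x ≠ y.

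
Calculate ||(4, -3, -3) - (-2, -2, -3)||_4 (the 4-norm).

(Σ|x_i - y_i|^4)^(1/4) = (|4 - (-2)|^4 + |-3 - (-2)|^4 + |-3 - (-3)|^4)^(1/4)
= (6^4 + 1^4 + 0^4)^(1/4) = (1296 + 1 + 0)^(1/4) = (1297)^(1/4) ≈ 6.0012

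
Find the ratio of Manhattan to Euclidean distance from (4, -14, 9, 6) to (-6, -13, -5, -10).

L1 = |4 - (-6)| + |-14 - (-13)| + |9 - (-5)| + |6 - (-10)| = 10 + 1 + 14 + 16 = 41
L2 = √(10² + 1² + 14² + 16²) = √553 ≈ 23.516
L1 ≥ L2 always (equality iff movement is along one axis); L1 > L2 here.
Ratio L1/L2 = 41/√553 ≈ 1.7435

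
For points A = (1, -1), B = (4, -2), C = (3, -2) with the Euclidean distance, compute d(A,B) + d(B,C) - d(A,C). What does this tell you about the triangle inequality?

d(A,B) = √(3² + 1²) = √10 ≈ 3.1623, d(B,C) = √(1² + 0²) = √1 = 1, d(A,C) = √(2² + 1²) = √5 ≈ 2.2361.
d(A,B) + d(B,C) - d(A,C) = 3.1623 + 1 - 2.2361 = 4.1623 - 2.2361 = 1.9262 (to 4 decimal places). This is ≥ 0, so the triangle inequality holds for these points.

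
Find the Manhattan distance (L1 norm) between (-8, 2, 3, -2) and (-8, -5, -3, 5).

Σ|x_i - y_i| = |-8 - (-8)| + |2 - (-5)| + |3 - (-3)| + |-2 - 5| = 0 + 7 + 6 + 7 = 20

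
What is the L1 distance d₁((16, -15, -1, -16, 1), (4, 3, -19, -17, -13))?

Σ|x_i - y_i| = |16 - 4| + |-15 - 3| + |-1 - (-19)| + |-16 - (-17)| + |1 - (-13)| = 12 + 18 + 18 + 1 + 14 = 63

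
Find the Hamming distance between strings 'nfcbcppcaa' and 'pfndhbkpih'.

Differing positions: 1, 3, 4, 5, 6, 7, 8, 9, 10. Hamming distance = 9.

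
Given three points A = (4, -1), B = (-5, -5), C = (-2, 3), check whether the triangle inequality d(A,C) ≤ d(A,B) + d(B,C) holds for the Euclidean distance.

d(A,B) = √(9² + 4²) = √97 ≈ 9.8489, d(B,C) = √(3² + 8²) = √73 ≈ 8.544, d(A,C) = √(6² + 4²) = √52 ≈ 7.2111.
d(A,C) ≈ 7.2111 ≤ 9.8489 + 8.544 = 18.3929. Triangle inequality is satisfied.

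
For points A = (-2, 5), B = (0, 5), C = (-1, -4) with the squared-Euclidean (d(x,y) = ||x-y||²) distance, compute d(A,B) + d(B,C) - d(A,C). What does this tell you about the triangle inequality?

d(A,B) = 2² + 0² = 4, d(B,C) = 1² + 9² = 82, d(A,C) = 1² + 9² = 82.
d(A,B) + d(B,C) - d(A,C) = 4 + 82 - 82 = 86 - 82 = 4. This is ≥ 0, so the triangle inequality holds for these points.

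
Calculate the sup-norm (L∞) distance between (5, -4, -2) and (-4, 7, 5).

max(|x_i - y_i|) = max(|5 - (-4)|, |-4 - 7|, |-2 - 5|) = max(9, 11, 7) = 11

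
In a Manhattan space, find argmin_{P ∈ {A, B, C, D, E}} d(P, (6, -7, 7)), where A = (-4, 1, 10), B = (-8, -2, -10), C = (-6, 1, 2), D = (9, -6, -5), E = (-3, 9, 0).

Distances: d(A) = 21, d(B) = 36, d(C) = 25, d(D) = 16, d(E) = 32. Nearest: D = (9, -6, -5) with distance 16.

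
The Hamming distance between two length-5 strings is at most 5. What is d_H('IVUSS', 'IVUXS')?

Differing positions: 4. Hamming distance = 1. The maximum possible Hamming distance for length-5 strings is 5, so d_H/5 = 1/5 = 0.2.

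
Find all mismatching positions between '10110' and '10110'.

Differing positions: none. Hamming distance = 0.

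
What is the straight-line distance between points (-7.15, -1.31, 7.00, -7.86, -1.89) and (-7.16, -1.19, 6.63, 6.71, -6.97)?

√(Σ(x_i - y_i)²) = √((-7.15 - (-7.16))² + (-1.31 - (-1.19))² + (7 - 6.63)² + (-7.86 - 6.71)² + (-1.89 - (-6.97))²)
= √(0.01² + (-0.12)² + 0.37² + (-14.57)² + 5.08²) = √(0.0001 + 0.0144 + 0.1369 + 212.2849 + 25.8064) = √238.2427 ≈ 15.4351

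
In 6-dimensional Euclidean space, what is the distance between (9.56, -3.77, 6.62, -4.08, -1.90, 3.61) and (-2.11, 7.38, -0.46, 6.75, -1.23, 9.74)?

√(Σ(x_i - y_i)²) = √((9.56 - (-2.11))² + (-3.77 - 7.38)² + (6.62 - (-0.46))² + (-4.08 - 6.75)² + (-1.9 - (-1.23))² + (3.61 - 9.74)²)
= √(11.67² + (-11.15)² + 7.08² + (-10.83)² + (-0.67)² + (-6.13)²) = √(136.1889 + 124.3225 + 50.1264 + 117.2889 + 0.4489 + 37.5769) = √465.9525 ≈ 21.5859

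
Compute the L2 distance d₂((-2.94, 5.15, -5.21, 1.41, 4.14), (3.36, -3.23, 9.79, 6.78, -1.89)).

√(Σ(x_i - y_i)²) = √((-2.94 - 3.36)² + (5.15 - (-3.23))² + (-5.21 - 9.79)² + (1.41 - 6.78)² + (4.14 - (-1.89))²)
= √((-6.3)² + 8.38² + (-15)² + (-5.37)² + 6.03²) = √(39.69 + 70.2244 + 225 + 28.8369 + 36.3609) = √400.1122 ≈ 20.0028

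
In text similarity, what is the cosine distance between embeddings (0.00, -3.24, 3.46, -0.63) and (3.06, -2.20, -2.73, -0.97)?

With u = (0.00, -3.24, 3.46, -0.63), v = (3.06, -2.20, -2.73, -0.97):
u·v = 0·3.06 + (-3.24)·(-2.2) + 3.46·(-2.73) + (-0.63)·(-0.97) = 0 + 7.128 + (-9.4458) + 0.6111 = -1.7067.
|u| = √(0² + (-3.24)² + 3.46² + (-0.63)²) = √(0 + 10.4976 + 11.9716 + 0.3969) = √22.8661, |v| = √(3.06² + (-2.2)² + (-2.73)² + (-0.97)²) = √(9.3636 + 4.84 + 7.4529 + 0.9409) = √22.5974.
cos θ = (u·v)/(|u||v|) = -1.7067/(√22.8661·√22.5974) ≈ -0.0751
Cosine distance = 1 - cos θ ≈ 1 - (-0.0751) = 1.0751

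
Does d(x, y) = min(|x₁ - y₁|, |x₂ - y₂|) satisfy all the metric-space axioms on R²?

No. d fails identity of indiscernibles: take x = (-4, 0) and y = (-4, 5). Then d(x,y) = min(|-4 - (-4)|, |0 - 5|) = min(0, 5) = 0, yet x ≠ y.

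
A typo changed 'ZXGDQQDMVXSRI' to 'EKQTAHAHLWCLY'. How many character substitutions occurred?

Differing positions: 1, 2, 3, 4, 5, 6, 7, 8, 9, 10, 11, 12, 13. Hamming distance = 13.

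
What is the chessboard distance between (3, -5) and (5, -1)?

max(|x_i - y_i|) = max(|3 - 5|, |-5 - (-1)|) = max(2, 4) = 4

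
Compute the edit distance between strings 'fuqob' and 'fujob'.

Let D[i][j] be the edit distance between the first i characters of 'fuqob' and the first j characters of 'fujob', with D[i][0] = i, D[0][j] = j, and D[i][j] = D[i-1][j-1] if the characters match, else 1 + min(D[i-1][j], D[i][j-1], D[i-1][j-1]). Filling the table (rows: prefixes of 'fuqob', columns: prefixes of 'fujob'):
     ε  f  u  j  o  b
  ε  0  1  2  3  4  5
  f  1  0  1  2  3  4
  u  2  1  0  1  2  3
  q  3  2  1  1  2  3
  o  4  3  2  2  1  2
  b  5  4  3  3  2  1
The bottom-right entry gives D[5][5] = 1, so no sequence of fewer than 1 edit works. Backtracking through the table gives one optimal edit sequence (1 edit):
  fuqob → fujob (sub q→j @3)
Edit distance = 1.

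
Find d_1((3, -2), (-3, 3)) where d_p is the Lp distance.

Σ|x_i - y_i| = |3 - (-3)| + |-2 - 3| = 6 + 5 = 11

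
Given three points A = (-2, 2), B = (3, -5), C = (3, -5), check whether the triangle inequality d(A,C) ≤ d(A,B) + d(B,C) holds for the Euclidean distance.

d(A,B) = √(5² + 7²) = √74 ≈ 8.6023, d(B,C) = √(0² + 0²) = √0 = 0, d(A,C) = √(5² + 7²) = √74 ≈ 8.6023.
d(A,C) ≈ 8.6023 ≤ 8.6023 + 0 = 8.6023. Triangle inequality is satisfied.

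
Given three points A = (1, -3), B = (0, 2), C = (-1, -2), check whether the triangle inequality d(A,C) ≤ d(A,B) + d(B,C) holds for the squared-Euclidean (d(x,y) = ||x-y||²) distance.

d(A,B) = 1² + 5² = 26, d(B,C) = 1² + 4² = 17, d(A,C) = 2² + 1² = 5.
d(A,C) = 5 ≤ 26 + 17 = 43. Triangle inequality is satisfied.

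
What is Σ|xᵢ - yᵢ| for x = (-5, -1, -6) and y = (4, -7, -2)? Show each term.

Σ|x_i - y_i| = |-5 - 4| + |-1 - (-7)| + |-6 - (-2)| = 9 + 6 + 4 = 19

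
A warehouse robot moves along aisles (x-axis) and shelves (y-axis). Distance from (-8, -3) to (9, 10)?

Σ|x_i - y_i| = |-8 - 9| + |-3 - 10| = 17 + 13 = 30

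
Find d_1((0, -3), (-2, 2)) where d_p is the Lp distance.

Σ|x_i - y_i| = |0 - (-2)| + |-3 - 2| = 2 + 5 = 7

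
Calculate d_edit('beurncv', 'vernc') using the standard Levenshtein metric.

Let D[i][j] be the edit distance between the first i characters of 'beurncv' and the first j characters of 'vernc', with D[i][0] = i, D[0][j] = j, and D[i][j] = D[i-1][j-1] if the characters match, else 1 + min(D[i-1][j], D[i][j-1], D[i-1][j-1]). Filling the table (rows: prefixes of 'beurncv', columns: prefixes of 'vernc'):
     ε  v  e  r  n  c
  ε  0  1  2  3  4  5
  b  1  1  2  3  4  5
  e  2  2  1  2  3  4
  u  3  3  2  2  3  4
  r  4  4  3  2  3  4
  n  5  5  4  3  2  3
  c  6  6  5  4  3  2
  v  7  6  6  5  4  3
The bottom-right entry gives D[7][5] = 3, so no sequence of fewer than 3 edits works. Backtracking through the table gives one optimal edit sequence (3 edits):
  beurncv → veurncv (sub b→v @1)
  veurncv → verncv (del u @3)
  verncv → vernc (del v @6)
Edit distance = 3.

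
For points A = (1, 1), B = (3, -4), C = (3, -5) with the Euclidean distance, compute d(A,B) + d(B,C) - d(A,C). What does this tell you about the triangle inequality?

d(A,B) = √(2² + 5²) = √29 ≈ 5.3852, d(B,C) = √(0² + 1²) = √1 = 1, d(A,C) = √(2² + 6²) = √40 ≈ 6.3246.
d(A,B) + d(B,C) - d(A,C) = 5.3852 + 1 - 6.3246 = 6.3852 - 6.3246 = 0.0606 (to 4 decimal places). This is ≥ 0, so the triangle inequality holds for these points.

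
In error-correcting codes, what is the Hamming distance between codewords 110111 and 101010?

Differing positions: 2, 3, 4, 6. Hamming distance = 4.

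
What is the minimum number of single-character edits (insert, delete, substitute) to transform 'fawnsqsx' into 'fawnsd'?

Let D[i][j] be the edit distance between the first i characters of 'fawnsqsx' and the first j characters of 'fawnsd', with D[i][0] = i, D[0][j] = j, and D[i][j] = D[i-1][j-1] if the characters match, else 1 + min(D[i-1][j], D[i][j-1], D[i-1][j-1]). Filling the table (rows: prefixes of 'fawnsqsx', columns: prefixes of 'fawnsd'):
     ε  f  a  w  n  s  d
  ε  0  1  2  3  4  5  6
  f  1  0  1  2  3  4  5
  a  2  1  0  1  2  3  4
  w  3  2  1  0  1  2  3
  n  4  3  2  1  0  1  2
  s  5  4  3  2  1  0  1
  q  6  5  4  3  2  1  1
  s  7  6  5  4  3  2  2
  x  8  7  6  5  4  3  3
The bottom-right entry gives D[8][6] = 3, so no sequence of fewer than 3 edits works. Backtracking through the table gives one optimal edit sequence (3 edits):
  fawnsqsx → fawnqsx (del s @5)
  fawnqsx → fawnsx (del q @5)
  fawnsx → fawnsd (sub x→d @6)
Edit distance = 3.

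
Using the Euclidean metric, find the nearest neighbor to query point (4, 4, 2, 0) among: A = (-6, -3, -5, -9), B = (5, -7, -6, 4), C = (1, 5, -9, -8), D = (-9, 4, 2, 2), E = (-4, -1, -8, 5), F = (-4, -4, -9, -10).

Distances: d(A) ≈ 16.7033, d(B) ≈ 14.2127, d(C) ≈ 13.9642, d(D) ≈ 13.1529, d(E) ≈ 14.6287, d(F) ≈ 18.6815. Nearest: D = (-9, 4, 2, 2) with distance 13.1529.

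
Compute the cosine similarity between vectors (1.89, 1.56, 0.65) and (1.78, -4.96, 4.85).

With u = (1.89, 1.56, 0.65), v = (1.78, -4.96, 4.85):
u·v = 1.89·1.78 + 1.56·(-4.96) + 0.65·4.85 = 3.3642 + (-7.7376) + 3.1525 = -1.2209.
|u| = √(1.89² + 1.56² + 0.65²) = √(3.5721 + 2.4336 + 0.4225) = √6.4282, |v| = √(1.78² + (-4.96)² + 4.85²) = √(3.1684 + 24.6016 + 23.5225) = √51.2925.
cos θ = (u·v)/(|u||v|) = -1.2209/(√6.4282·√51.2925) ≈ -0.0672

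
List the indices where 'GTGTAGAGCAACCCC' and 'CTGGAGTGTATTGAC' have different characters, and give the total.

Differing positions: 1, 4, 7, 9, 11, 12, 13, 14. Hamming distance = 8.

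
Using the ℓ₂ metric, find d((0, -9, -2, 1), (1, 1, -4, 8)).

√(Σ(x_i - y_i)²) = √((0 - 1)² + (-9 - 1)² + (-2 - (-4))² + (1 - 8)²)
= √((-1)² + (-10)² + 2² + (-7)²) = √(1 + 100 + 4 + 49) = √154 ≈ 12.4097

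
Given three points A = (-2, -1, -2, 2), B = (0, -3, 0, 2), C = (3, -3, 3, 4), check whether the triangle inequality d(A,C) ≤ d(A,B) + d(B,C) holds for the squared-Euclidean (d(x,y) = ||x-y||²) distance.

d(A,B) = 2² + 2² + 2² + 0² = 12, d(B,C) = 3² + 0² + 3² + 2² = 22, d(A,C) = 5² + 2² + 5² + 2² = 58.
d(A,C) = 58 > 12 + 22 = 34. Triangle inequality is VIOLATED. (Squared-Euclidean is not a metric — this is a counterexample.)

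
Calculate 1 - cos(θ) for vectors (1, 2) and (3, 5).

With u = (1, 2), v = (3, 5):
u·v = 1·3 + 2·5 = 3 + 10 = 13.
|u| = √(1² + 2²) = √5, |v| = √(3² + 5²) = √34, so |u||v| = √(5·34) = √170.
cos θ = (u·v)/(|u||v|) = 13/√170 ≈ 0.9971
Cosine distance = 1 - cos θ ≈ 1 - 0.9971 = 0.0029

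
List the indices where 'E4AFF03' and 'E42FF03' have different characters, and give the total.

Differing positions: 3. Hamming distance = 1.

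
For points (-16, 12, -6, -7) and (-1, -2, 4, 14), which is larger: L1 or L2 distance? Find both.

L1 = |-16 - (-1)| + |12 - (-2)| + |-6 - 4| + |-7 - 14| = 15 + 14 + 10 + 21 = 60
L2 = √(15² + 14² + 10² + 21²) = √962 ≈ 31.0161
L1 ≥ L2 always (equality iff movement is along one axis); L1 > L2 here.
Ratio L1/L2 = 60/√962 ≈ 1.9345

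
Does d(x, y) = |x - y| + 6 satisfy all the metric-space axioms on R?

No. d fails identity of indiscernibles (specifically d(x,x) = 0): d(-2, -2) = |-2 - (-2)| + 6 = 0 + 6 = 6 ≠ 0.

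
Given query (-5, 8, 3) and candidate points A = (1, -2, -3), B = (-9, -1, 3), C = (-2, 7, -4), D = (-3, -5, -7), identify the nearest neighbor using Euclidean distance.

Distances: d(A) ≈ 13.1149, d(B) ≈ 9.8489, d(C) ≈ 7.6811, d(D) ≈ 16.5227. Nearest: C = (-2, 7, -4) with distance 7.6811.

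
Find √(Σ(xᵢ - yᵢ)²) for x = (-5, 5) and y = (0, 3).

√(Σ(x_i - y_i)²) = √((-5 - 0)² + (5 - 3)²)
= √((-5)² + 2²) = √(25 + 4) = √29 ≈ 5.3852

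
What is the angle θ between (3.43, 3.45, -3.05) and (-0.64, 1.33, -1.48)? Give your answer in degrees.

With u = (3.43, 3.45, -3.05), v = (-0.64, 1.33, -1.48):
u·v = 3.43·(-0.64) + 3.45·1.33 + (-3.05)·(-1.48) = (-2.1952) + 4.5885 + 4.514 = 6.9073.
|u| = √(3.43² + 3.45² + (-3.05)²) = √(11.7649 + 11.9025 + 9.3025) = √32.9699, |v| = √((-0.64)² + 1.33² + (-1.48)²) = √(0.4096 + 1.7689 + 2.1904) = √4.3689.
cos θ = (u·v)/(|u||v|) = 6.9073/(√32.9699·√4.3689) ≈ 0.575524
θ = arccos(0.575524) ≈ 54.86°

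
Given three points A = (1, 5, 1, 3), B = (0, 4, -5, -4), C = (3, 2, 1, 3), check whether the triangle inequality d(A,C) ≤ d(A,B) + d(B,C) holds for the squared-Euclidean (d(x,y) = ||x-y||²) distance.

d(A,B) = 1² + 1² + 6² + 7² = 87, d(B,C) = 3² + 2² + 6² + 7² = 98, d(A,C) = 2² + 3² + 0² + 0² = 13.
d(A,C) = 13 ≤ 87 + 98 = 185. Triangle inequality is satisfied.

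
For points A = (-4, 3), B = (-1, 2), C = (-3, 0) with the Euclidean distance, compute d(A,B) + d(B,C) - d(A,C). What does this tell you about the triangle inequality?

d(A,B) = √(3² + 1²) = √10 ≈ 3.1623, d(B,C) = √(2² + 2²) = √8 ≈ 2.8284, d(A,C) = √(1² + 3²) = √10 ≈ 3.1623.
d(A,B) + d(B,C) - d(A,C) = 3.1623 + 2.8284 - 3.1623 = 5.9907 - 3.1623 = 2.8284 (to 4 decimal places). This is ≥ 0, so the triangle inequality holds for these points.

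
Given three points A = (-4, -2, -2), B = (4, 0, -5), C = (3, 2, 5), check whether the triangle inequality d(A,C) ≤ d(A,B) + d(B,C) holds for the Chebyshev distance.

d(A,B) = max(8, 2, 3) = 8, d(B,C) = max(1, 2, 10) = 10, d(A,C) = max(7, 4, 7) = 7.
d(A,C) = 7 ≤ 8 + 10 = 18. Triangle inequality is satisfied.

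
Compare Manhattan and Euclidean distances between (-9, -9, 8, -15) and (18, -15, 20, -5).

L1 = |-9 - 18| + |-9 - (-15)| + |8 - 20| + |-15 - (-5)| = 27 + 6 + 12 + 10 = 55
L2 = √(27² + 6² + 12² + 10²) = √1009 ≈ 31.7648
L1 ≥ L2 always (equality iff movement is along one axis); L1 > L2 here.
Ratio L1/L2 = 55/√1009 ≈ 1.7315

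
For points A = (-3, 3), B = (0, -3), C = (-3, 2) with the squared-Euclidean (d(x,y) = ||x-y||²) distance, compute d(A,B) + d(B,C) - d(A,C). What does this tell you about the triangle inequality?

d(A,B) = 3² + 6² = 45, d(B,C) = 3² + 5² = 34, d(A,C) = 0² + 1² = 1.
d(A,B) + d(B,C) - d(A,C) = 45 + 34 - 1 = 79 - 1 = 78. This is ≥ 0, so the triangle inequality holds for these points.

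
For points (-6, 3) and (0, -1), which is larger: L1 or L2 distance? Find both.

L1 = |-6 - 0| + |3 - (-1)| = 6 + 4 = 10
L2 = √(6² + 4²) = √52 ≈ 7.2111
L1 ≥ L2 always (equality iff movement is along one axis); L1 > L2 here.
Ratio L1/L2 = 10/√52 ≈ 1.3868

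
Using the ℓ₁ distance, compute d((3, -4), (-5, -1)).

Σ|x_i - y_i| = |3 - (-5)| + |-4 - (-1)| = 8 + 3 = 11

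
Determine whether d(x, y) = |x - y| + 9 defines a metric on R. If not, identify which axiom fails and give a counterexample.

No. d fails identity of indiscernibles (specifically d(x,x) = 0): d(-7, -7) = |-7 - (-7)| + 9 = 0 + 9 = 9 ≠ 0.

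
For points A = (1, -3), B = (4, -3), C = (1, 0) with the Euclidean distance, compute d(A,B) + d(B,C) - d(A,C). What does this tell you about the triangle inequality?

d(A,B) = √(3² + 0²) = √9 = 3, d(B,C) = √(3² + 3²) = √18 ≈ 4.2426, d(A,C) = √(0² + 3²) = √9 = 3.
d(A,B) + d(B,C) - d(A,C) = 3 + 4.2426 - 3 = 7.2426 - 3 = 4.2426 (to 4 decimal places). This is ≥ 0, so the triangle inequality holds for these points.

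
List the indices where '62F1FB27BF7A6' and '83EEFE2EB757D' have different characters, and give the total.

Differing positions: 1, 2, 3, 4, 6, 8, 10, 11, 12, 13. Hamming distance = 10.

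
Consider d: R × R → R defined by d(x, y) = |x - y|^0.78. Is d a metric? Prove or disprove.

Yes. With 0 < p = 0.78 ≤ 1, d(x,y) = |x-y|^0.78 is a metric on R. Non-negativity and symmetry are immediate; |x-y|^0.78 = 0 ⟺ |x-y| = 0 ⟺ x = y. For the triangle inequality, the function t ↦ t^0.78 is subadditive on [0,∞) when p ≤ 1, so |x-z|^0.78 ≤ (|x-y| + |y-z|)^0.78 ≤ |x-y|^0.78 + |y-z|^0.78.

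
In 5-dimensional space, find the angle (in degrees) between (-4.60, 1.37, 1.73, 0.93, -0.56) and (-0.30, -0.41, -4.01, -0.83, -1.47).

With u = (-4.60, 1.37, 1.73, 0.93, -0.56), v = (-0.30, -0.41, -4.01, -0.83, -1.47):
u·v = (-4.6)·(-0.3) + 1.37·(-0.41) + 1.73·(-4.01) + 0.93·(-0.83) + (-0.56)·(-1.47) = 1.38 + (-0.5617) + (-6.9373) + (-0.7719) + 0.8232 = -6.0677.
|u| = √((-4.6)² + 1.37² + 1.73² + 0.93² + (-0.56)²) = √(21.16 + 1.8769 + 2.9929 + 0.8649 + 0.3136) = √27.2083, |v| = √((-0.3)² + (-0.41)² + (-4.01)² + (-0.83)² + (-1.47)²) = √(0.09 + 0.1681 + 16.0801 + 0.6889 + 2.1609) = √19.188.
cos θ = (u·v)/(|u||v|) = -6.0677/(√27.2083·√19.188) ≈ -0.265557
θ = arccos(-0.265557) ≈ 105.4°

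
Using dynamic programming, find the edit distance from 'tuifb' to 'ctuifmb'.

Let D[i][j] be the edit distance between the first i characters of 'tuifb' and the first j characters of 'ctuifmb', with D[i][0] = i, D[0][j] = j, and D[i][j] = D[i-1][j-1] if the characters match, else 1 + min(D[i-1][j], D[i][j-1], D[i-1][j-1]). Filling the table (rows: prefixes of 'tuifb', columns: prefixes of 'ctuifmb'):
     ε  c  t  u  i  f  m  b
  ε  0  1  2  3  4  5  6  7
  t  1  1  1  2  3  4  5  6
  u  2  2  2  1  2  3  4  5
  i  3  3  3  2  1  2  3  4
  f  4  4  4  3  2  1  2  3
  b  5  5  5  4  3  2  2  2
The bottom-right entry gives D[5][7] = 2, so no sequence of fewer than 2 edits works. Backtracking through the table gives one optimal edit sequence (2 edits):
  tuifb → ctuifb (ins c @1)
  ctuifb → ctuifmb (ins m @6)
Edit distance = 2.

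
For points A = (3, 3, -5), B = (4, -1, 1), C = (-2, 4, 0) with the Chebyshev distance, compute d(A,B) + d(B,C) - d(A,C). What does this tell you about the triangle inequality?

d(A,B) = max(1, 4, 6) = 6, d(B,C) = max(6, 5, 1) = 6, d(A,C) = max(5, 1, 5) = 5.
d(A,B) + d(B,C) - d(A,C) = 6 + 6 - 5 = 12 - 5 = 7. This is ≥ 0, so the triangle inequality holds for these points.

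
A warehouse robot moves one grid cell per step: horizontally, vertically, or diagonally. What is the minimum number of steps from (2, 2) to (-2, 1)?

max(|x_i - y_i|) = max(|2 - (-2)|, |2 - 1|) = max(4, 1) = 4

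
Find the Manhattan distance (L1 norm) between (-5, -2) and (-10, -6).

Σ|x_i - y_i| = |-5 - (-10)| + |-2 - (-6)| = 5 + 4 = 9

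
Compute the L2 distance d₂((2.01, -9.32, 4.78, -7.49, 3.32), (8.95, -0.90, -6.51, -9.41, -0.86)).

√(Σ(x_i - y_i)²) = √((2.01 - 8.95)² + (-9.32 - (-0.9))² + (4.78 - (-6.51))² + (-7.49 - (-9.41))² + (3.32 - (-0.86))²)
= √((-6.94)² + (-8.42)² + 11.29² + 1.92² + 4.18²) = √(48.1636 + 70.8964 + 127.4641 + 3.6864 + 17.4724) = √267.6829 ≈ 16.361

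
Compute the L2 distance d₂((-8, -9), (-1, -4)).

√(Σ(x_i - y_i)²) = √((-8 - (-1))² + (-9 - (-4))²)
= √((-7)² + (-5)²) = √(49 + 25) = √74 ≈ 8.6023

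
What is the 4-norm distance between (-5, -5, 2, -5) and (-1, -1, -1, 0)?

(Σ|x_i - y_i|^4)^(1/4) = (|-5 - (-1)|^4 + |-5 - (-1)|^4 + |2 - (-1)|^4 + |-5 - 0|^4)^(1/4)
= (4^4 + 4^4 + 3^4 + 5^4)^(1/4) = (256 + 256 + 81 + 625)^(1/4) = (1218)^(1/4) ≈ 5.9076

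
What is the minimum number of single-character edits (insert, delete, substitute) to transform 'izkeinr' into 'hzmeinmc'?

Let D[i][j] be the edit distance between the first i characters of 'izkeinr' and the first j characters of 'hzmeinmc', with D[i][0] = i, D[0][j] = j, and D[i][j] = D[i-1][j-1] if the characters match, else 1 + min(D[i-1][j], D[i][j-1], D[i-1][j-1]). Filling the table (rows: prefixes of 'izkeinr', columns: prefixes of 'hzmeinmc'):
     ε  h  z  m  e  i  n  m  c
  ε  0  1  2  3  4  5  6  7  8
  i  1  1  2  3  4  4  5  6  7
  z  2  2  1  2  3  4  5  6  7
  k  3  3  2  2  3  4  5  6  7
  e  4  4  3  3  2  3  4  5  6
  i  5  5  4  4  3  2  3  4  5
  n  6  6  5  5  4  3  2  3  4
  r  7  7  6  6  5  4  3  3  4
The bottom-right entry gives D[7][8] = 4, so no sequence of fewer than 4 edits works. Backtracking through the table gives one optimal edit sequence (4 edits):
  izkeinr → hzkeinr (sub i→h @1)
  hzkeinr → hzmeinr (sub k→m @3)
  hzmeinr → hzmeinmr (ins m @7)
  hzmeinmr → hzmeinmc (sub r→c @8)
Edit distance = 4.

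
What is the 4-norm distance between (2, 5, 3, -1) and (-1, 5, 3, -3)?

(Σ|x_i - y_i|^4)^(1/4) = (|2 - (-1)|^4 + |5 - 5|^4 + |3 - 3|^4 + |-1 - (-3)|^4)^(1/4)
= (3^4 + 0^4 + 0^4 + 2^4)^(1/4) = (81 + 0 + 0 + 16)^(1/4) = (97)^(1/4) ≈ 3.1383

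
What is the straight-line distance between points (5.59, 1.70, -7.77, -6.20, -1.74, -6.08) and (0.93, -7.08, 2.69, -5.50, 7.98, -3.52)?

√(Σ(x_i - y_i)²) = √((5.59 - 0.93)² + (1.7 - (-7.08))² + (-7.77 - 2.69)² + (-6.2 - (-5.5))² + (-1.74 - 7.98)² + (-6.08 - (-3.52))²)
= √(4.66² + 8.78² + (-10.46)² + (-0.7)² + (-9.72)² + (-2.56)²) = √(21.7156 + 77.0884 + 109.4116 + 0.49 + 94.4784 + 6.5536) = √309.7376 ≈ 17.5994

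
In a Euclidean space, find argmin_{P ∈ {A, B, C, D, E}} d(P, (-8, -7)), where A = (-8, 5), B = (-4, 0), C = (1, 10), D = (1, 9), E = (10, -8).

Distances: d(A) = 12, d(B) ≈ 8.0623, d(C) ≈ 19.2354, d(D) ≈ 18.3576, d(E) ≈ 18.0278. Nearest: B = (-4, 0) with distance 8.0623.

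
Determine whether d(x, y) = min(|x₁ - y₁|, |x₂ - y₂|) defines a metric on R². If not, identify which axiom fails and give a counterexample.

No. d fails identity of indiscernibles: take x = (-1, 0) and y = (-1, 8). Then d(x,y) = min(|-1 - (-1)|, |0 - 8|) = min(0, 8) = 0, yet x ≠ y.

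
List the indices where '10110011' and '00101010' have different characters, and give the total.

Differing positions: 1, 4, 5, 8. Hamming distance = 4.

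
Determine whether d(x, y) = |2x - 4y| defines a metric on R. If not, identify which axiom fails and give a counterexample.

No. d fails symmetry: d(6, 2) = |2·6 - 4·2| = |4| = 4, but d(2, 6) = |2·2 - 4·6| = |-20| = 20. Since 4 ≠ 20, d(x,y) ≠ d(y,x) in general.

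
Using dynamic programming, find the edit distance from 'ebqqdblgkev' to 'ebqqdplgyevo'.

Let D[i][j] be the edit distance between the first i characters of 'ebqqdblgkev' and the first j characters of 'ebqqdplgyevo', with D[i][0] = i, D[0][j] = j, and D[i][j] = D[i-1][j-1] if the characters match, else 1 + min(D[i-1][j], D[i][j-1], D[i-1][j-1]). Filling the table (rows: prefixes of 'ebqqdblgkev', columns: prefixes of 'ebqqdplgyevo'):
     ε  e  b  q  q  d  p  l  g  y  e  v  o
  ε  0  1  2  3  4  5  6  7  8  9 10 11 12
  e  1  0  1  2  3  4  5  6  7  8  9 10 11
  b  2  1  0  1  2  3  4  5  6  7  8  9 10
  q  3  2  1  0  1  2  3  4  5  6  7  8  9
  q  4  3  2  1  0  1  2  3  4  5  6  7  8
  d  5  4  3  2  1  0  1  2  3  4  5  6  7
  b  6  5  4  3  2  1  1  2  3  4  5  6  7
  l  7  6  5  4  3  2  2  1  2  3  4  5  6
  g  8  7  6  5  4  3  3  2  1  2  3  4  5
  k  9  8  7  6  5  4  4  3  2  2  3  4  5
  e 10  9  8  7  6  5  5  4  3  3  2  3  4
  v 11 10  9  8  7  6  6  5  4  4  3  2  3
The bottom-right entry gives D[11][12] = 3, so no sequence of fewer than 3 edits works. Backtracking through the table gives one optimal edit sequence (3 edits):
  ebqqdblgkev → ebqqdplgkev (sub b→p @6)
  ebqqdplgkev → ebqqdplgyev (sub k→y @9)
  ebqqdplgyev → ebqqdplgyevo (ins o @12)
Edit distance = 3.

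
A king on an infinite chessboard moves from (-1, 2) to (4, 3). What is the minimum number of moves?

max(|x_i - y_i|) = max(|-1 - 4|, |2 - 3|) = max(5, 1) = 5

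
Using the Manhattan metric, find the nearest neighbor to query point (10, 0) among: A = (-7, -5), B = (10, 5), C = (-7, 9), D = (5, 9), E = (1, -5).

Distances: d(A) = 22, d(B) = 5, d(C) = 26, d(D) = 14, d(E) = 14. Nearest: B = (10, 5) with distance 5.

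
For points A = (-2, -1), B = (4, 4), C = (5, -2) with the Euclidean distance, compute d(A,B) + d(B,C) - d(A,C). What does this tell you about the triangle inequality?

d(A,B) = √(6² + 5²) = √61 ≈ 7.8102, d(B,C) = √(1² + 6²) = √37 ≈ 6.0828, d(A,C) = √(7² + 1²) = √50 ≈ 7.0711.
d(A,B) + d(B,C) - d(A,C) = 7.8102 + 6.0828 - 7.0711 = 13.893 - 7.0711 = 6.8219 (to 4 decimal places). This is ≥ 0, so the triangle inequality holds for these points.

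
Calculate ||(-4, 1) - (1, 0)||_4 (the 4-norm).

(Σ|x_i - y_i|^4)^(1/4) = (|-4 - 1|^4 + |1 - 0|^4)^(1/4)
= (5^4 + 1^4)^(1/4) = (625 + 1)^(1/4) = (626)^(1/4) ≈ 5.002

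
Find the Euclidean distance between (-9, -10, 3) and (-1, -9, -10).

√(Σ(x_i - y_i)²) = √((-9 - (-1))² + (-10 - (-9))² + (3 - (-10))²)
= √((-8)² + (-1)² + 13²) = √(64 + 1 + 169) = √234 ≈ 15.2971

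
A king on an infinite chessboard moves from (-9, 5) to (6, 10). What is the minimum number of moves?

max(|x_i - y_i|) = max(|-9 - 6|, |5 - 10|) = max(15, 5) = 15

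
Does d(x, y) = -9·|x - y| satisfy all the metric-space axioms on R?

No. With c = -9 < 0, d fails non-negativity: d(3, 10) = -9·|3 - 10| = -9·7 = -63 < 0.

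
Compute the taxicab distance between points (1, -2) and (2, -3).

Σ|x_i - y_i| = |1 - 2| + |-2 - (-3)| = 1 + 1 = 2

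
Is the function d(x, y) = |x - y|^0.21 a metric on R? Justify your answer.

Yes. With 0 < p = 0.21 ≤ 1, d(x,y) = |x-y|^0.21 is a metric on R. Non-negativity and symmetry are immediate; |x-y|^0.21 = 0 ⟺ |x-y| = 0 ⟺ x = y. For the triangle inequality, the function t ↦ t^0.21 is subadditive on [0,∞) when p ≤ 1, so |x-z|^0.21 ≤ (|x-y| + |y-z|)^0.21 ≤ |x-y|^0.21 + |y-z|^0.21.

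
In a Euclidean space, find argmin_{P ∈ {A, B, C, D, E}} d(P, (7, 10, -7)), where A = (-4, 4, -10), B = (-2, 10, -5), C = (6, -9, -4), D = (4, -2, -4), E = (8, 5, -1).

Distances: d(A) ≈ 12.8841, d(B) ≈ 9.2195, d(C) ≈ 19.2614, d(D) ≈ 12.7279, d(E) ≈ 7.874. Nearest: E = (8, 5, -1) with distance 7.874.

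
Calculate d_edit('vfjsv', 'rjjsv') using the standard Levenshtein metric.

Let D[i][j] be the edit distance between the first i characters of 'vfjsv' and the first j characters of 'rjjsv', with D[i][0] = i, D[0][j] = j, and D[i][j] = D[i-1][j-1] if the characters match, else 1 + min(D[i-1][j], D[i][j-1], D[i-1][j-1]). Filling the table (rows: prefixes of 'vfjsv', columns: prefixes of 'rjjsv'):
     ε  r  j  j  s  v
  ε  0  1  2  3  4  5
  v  1  1  2  3  4  4
  f  2  2  2  3  4  5
  j  3  3  2  2  3  4
  s  4  4  3  3  2  3
  v  5  5  4  4  3  2
The bottom-right entry gives D[5][5] = 2, so no sequence of fewer than 2 edits works. Backtracking through the table gives one optimal edit sequence (2 edits):
  vfjsv → rfjsv (sub v→r @1)
  rfjsv → rjjsv (sub f→j @2)
Edit distance = 2.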